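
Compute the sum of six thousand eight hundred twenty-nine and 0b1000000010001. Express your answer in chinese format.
Convert six thousand eight hundred twenty-nine (English words) → 6×1000 + 8×100 + 29 = 6829 (decimal)
Convert 0b1000000010001 (binary) → 4096 + 16 + 1 = 4113 (decimal)
Compute 6829 + 4113 = 10942
Convert 10942 (decimal) → 10942 = 1×10000 + 9×100 + 4×10 + 2 → 一万零九百四十二 (Chinese numeral)
一万零九百四十二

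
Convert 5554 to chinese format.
Convert 5554 (decimal) → 5554 = 5×1000 + 5×100 + 5×10 + 4 → 五千五百五十四 (Chinese numeral)
五千五百五十四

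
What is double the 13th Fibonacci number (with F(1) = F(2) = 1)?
The 13th Fibonacci number (with F(1) = F(2) = 1): 1, 1, 2, 3, 5, 8, 13, 21, 34, 55, 89, 144, 233 → 233
Compute 233 × 2 = 466
466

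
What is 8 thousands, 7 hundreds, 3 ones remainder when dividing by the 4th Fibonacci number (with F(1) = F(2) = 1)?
Convert 8 thousands, 7 hundreds, 3 ones (place-value notation) → 8×1000 + 7×100 + 3 = 8703 (decimal)
Convert the 4th Fibonacci number (with F(1) = F(2) = 1) (Fibonacci index) → 1, 1, 2, 3 → 3 (decimal)
Compute 8703 mod 3 = 0
0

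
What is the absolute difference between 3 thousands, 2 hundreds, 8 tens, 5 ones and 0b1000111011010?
Convert 3 thousands, 2 hundreds, 8 tens, 5 ones (place-value notation) → 3×1000 + 2×100 + 8×10 + 5 = 3285 (decimal)
Convert 0b1000111011010 (binary) → 4096 + 256 + 128 + 64 + 16 + 8 + 2 = 4570 (decimal)
Compute |3285 - 4570| = 1285
1285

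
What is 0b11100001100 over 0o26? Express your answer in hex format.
Convert 0b11100001100 (binary) → 1024 + 512 + 256 + 8 + 4 = 1804 (decimal)
Convert 0o26 (octal) → 2×8 + 6 = 22 (decimal)
Compute 1804 ÷ 22 = 82
Convert 82 (decimal) → 82 = 5×16 + 2 → 0x52 (hexadecimal)
0x52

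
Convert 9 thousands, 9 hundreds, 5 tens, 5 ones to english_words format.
Convert 9 thousands, 9 hundreds, 5 tens, 5 ones (place-value notation) → 9×1000 + 9×100 + 5×10 + 5 = 9955 (decimal)
Convert 9955 (decimal) → 9955 = 9×1000 + 9×100 + 55 → nine thousand nine hundred fifty-five (English words)
nine thousand nine hundred fifty-five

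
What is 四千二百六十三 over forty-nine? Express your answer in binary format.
Convert 四千二百六十三 (Chinese numeral) → 4×1000 + 2×100 + 6×10 + 3 = 4263 (decimal)
Convert forty-nine (English words) → 49 (decimal)
Compute 4263 ÷ 49 = 87
Convert 87 (decimal) → 87 = 64 + 16 + 4 + 2 + 1 → 0b1010111 (binary)
0b1010111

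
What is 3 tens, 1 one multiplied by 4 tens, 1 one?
Convert 3 tens, 1 one (place-value notation) → 3×10 + 1 = 31 (decimal)
Convert 4 tens, 1 one (place-value notation) → 4×10 + 1 = 41 (decimal)
Compute 31 × 41 = 1271
1271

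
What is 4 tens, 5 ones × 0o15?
Convert 4 tens, 5 ones (place-value notation) → 4×10 + 5 = 45 (decimal)
Convert 0o15 (octal) → 1×8 + 5 = 13 (decimal)
Compute 45 × 13 = 585
585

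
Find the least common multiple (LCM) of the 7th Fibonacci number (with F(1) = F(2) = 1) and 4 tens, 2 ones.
Convert the 7th Fibonacci number (with F(1) = F(2) = 1) (Fibonacci index) → 1, 1, 2, 3, 5, 8, 13 → 13 (decimal)
Convert 4 tens, 2 ones (place-value notation) → 4×10 + 2 = 42 (decimal)
Compute lcm(13, 42) = 546
546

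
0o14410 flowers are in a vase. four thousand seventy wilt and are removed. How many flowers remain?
Convert 0o14410 (octal) → 1×4096 + 4×512 + 4×64 + 1×8 = 6408 (decimal)
Convert four thousand seventy (English words) → 4×1000 + 70 = 4070 (decimal)
Compute 6408 - 4070 = 2338
2338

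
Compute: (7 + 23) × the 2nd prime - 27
Convert the 2nd prime (prime index) → 3 (decimal)
Expression in decimal: (7 + 23) × 3 - 27
Parentheses first: 7 + 23 = 30
Multiply: 30 × 3 = 90
Subtract: 90 - 27 = 63
63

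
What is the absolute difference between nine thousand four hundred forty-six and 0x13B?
Convert nine thousand four hundred forty-six (English words) → 9×1000 + 4×100 + 46 = 9446 (decimal)
Convert 0x13B (hexadecimal) → 1×256 + 3×16 + 11 = 315 (decimal)
Compute |9446 - 315| = 9131
9131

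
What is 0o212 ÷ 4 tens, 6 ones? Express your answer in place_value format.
Convert 0o212 (octal) → 2×64 + 1×8 + 2 = 138 (decimal)
Convert 4 tens, 6 ones (place-value notation) → 4×10 + 6 = 46 (decimal)
Compute 138 ÷ 46 = 3
Convert 3 (decimal) → 3 ones (place-value notation)
3 ones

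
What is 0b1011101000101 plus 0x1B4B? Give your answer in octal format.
Convert 0b1011101000101 (binary) → 4096 + 1024 + 512 + 256 + 64 + 4 + 1 = 5957 (decimal)
Convert 0x1B4B (hexadecimal) → 1×4096 + 11×256 + 4×16 + 11 = 6987 (decimal)
Compute 5957 + 6987 = 12944
Convert 12944 (decimal) → 12944 = 3×4096 + 1×512 + 2×64 + 2×8 → 0o31220 (octal)
0o31220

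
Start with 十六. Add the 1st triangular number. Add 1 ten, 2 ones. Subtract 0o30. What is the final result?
Convert 十六 (Chinese numeral) → 1×10 + 6 = 16 (decimal)
Start: 16
Convert the 1st triangular number (triangular index) → 1×2/2 = 1 (decimal)
16 + 1 = 17
Convert 1 ten, 2 ones (place-value notation) → 1×10 + 2 = 12 (decimal)
17 + 12 = 29
Convert 0o30 (octal) → 3×8 = 24 (decimal)
29 - 24 = 5
5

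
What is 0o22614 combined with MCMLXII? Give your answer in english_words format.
Convert 0o22614 (octal) → 2×4096 + 2×512 + 6×64 + 1×8 + 4 = 9612 (decimal)
Convert MCMLXII (Roman numeral) → 1000 + 900 + 50 + 10 + 1 + 1 = 1962 (decimal)
Compute 9612 + 1962 = 11574
Convert 11574 (decimal) → 11574 = 11×1000 + 5×100 + 74 → eleven thousand five hundred seventy-four (English words)
eleven thousand five hundred seventy-four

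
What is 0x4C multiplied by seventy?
Convert 0x4C (hexadecimal) → 4×16 + 12 = 76 (decimal)
Convert seventy (English words) → 70 (decimal)
Compute 76 × 70 = 5320
5320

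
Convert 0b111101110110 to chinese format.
Convert 0b111101110110 (binary) → 2048 + 1024 + 512 + 256 + 64 + 32 + 16 + 4 + 2 = 3958 (decimal)
Convert 3958 (decimal) → 3958 = 3×1000 + 9×100 + 5×10 + 8 → 三千九百五十八 (Chinese numeral)
三千九百五十八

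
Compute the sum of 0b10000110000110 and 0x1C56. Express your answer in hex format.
Convert 0b10000110000110 (binary) → 8192 + 256 + 128 + 4 + 2 = 8582 (decimal)
Convert 0x1C56 (hexadecimal) → 1×4096 + 12×256 + 5×16 + 6 = 7254 (decimal)
Compute 8582 + 7254 = 15836
Convert 15836 (decimal) → 15836 = 3×4096 + 13×256 + 13×16 + 12 → 0x3DDC (hexadecimal)
0x3DDC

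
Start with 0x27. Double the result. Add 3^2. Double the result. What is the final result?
Convert 0x27 (hexadecimal) → 2×16 + 7 = 39 (decimal)
Start: 39
39 × 2 = 78
Convert 3^2 (power) → 9 (decimal)
78 + 9 = 87
87 × 2 = 174
174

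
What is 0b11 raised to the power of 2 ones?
Convert 0b11 (binary) → 2 + 1 = 3 (decimal)
Convert 2 ones (place-value notation) → 2 (decimal)
Compute 3 ^ 2 = 9
9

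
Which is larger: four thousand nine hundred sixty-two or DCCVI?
Convert four thousand nine hundred sixty-two (English words) → 4×1000 + 9×100 + 62 = 4962 (decimal)
Convert DCCVI (Roman numeral) → 500 + 100 + 100 + 5 + 1 = 706 (decimal)
Compare 4962 vs 706: larger = 4962
4962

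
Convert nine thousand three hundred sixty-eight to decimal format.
Convert nine thousand three hundred sixty-eight (English words) → 9×1000 + 3×100 + 68 = 9368 (decimal)
9368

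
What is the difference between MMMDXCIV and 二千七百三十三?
Convert MMMDXCIV (Roman numeral) → 1000 + 1000 + 1000 + 500 + 90 + 4 = 3594 (decimal)
Convert 二千七百三十三 (Chinese numeral) → 2×1000 + 7×100 + 3×10 + 3 = 2733 (decimal)
Difference: |3594 - 2733| = 861
861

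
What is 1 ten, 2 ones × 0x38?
Convert 1 ten, 2 ones (place-value notation) → 1×10 + 2 = 12 (decimal)
Convert 0x38 (hexadecimal) → 3×16 + 8 = 56 (decimal)
Compute 12 × 56 = 672
672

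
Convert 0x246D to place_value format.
Convert 0x246D (hexadecimal) → 2×4096 + 4×256 + 6×16 + 13 = 9325 (decimal)
Convert 9325 (decimal) → 9325 = 9×1000 + 3×100 + 2×10 + 5 → 9 thousands, 3 hundreds, 2 tens, 5 ones (place-value notation)
9 thousands, 3 hundreds, 2 tens, 5 ones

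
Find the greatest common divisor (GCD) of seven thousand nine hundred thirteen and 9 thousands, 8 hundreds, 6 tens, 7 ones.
Convert seven thousand nine hundred thirteen (English words) → 7×1000 + 9×100 + 13 = 7913 (decimal)
Convert 9 thousands, 8 hundreds, 6 tens, 7 ones (place-value notation) → 9×1000 + 8×100 + 6×10 + 7 = 9867 (decimal)
Compute gcd(7913, 9867) = 1
1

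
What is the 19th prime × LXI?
Convert the 19th prime (prime index) → 67 (decimal)
Convert LXI (Roman numeral) → 50 + 10 + 1 = 61 (decimal)
Compute 67 × 61 = 4087
4087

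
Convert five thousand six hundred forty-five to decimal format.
Convert five thousand six hundred forty-five (English words) → 5×1000 + 6×100 + 45 = 5645 (decimal)
5645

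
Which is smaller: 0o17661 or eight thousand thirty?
Convert 0o17661 (octal) → 1×4096 + 7×512 + 6×64 + 6×8 + 1 = 8113 (decimal)
Convert eight thousand thirty (English words) → 8×1000 + 30 = 8030 (decimal)
Compare 8113 vs 8030: smaller = 8030
8030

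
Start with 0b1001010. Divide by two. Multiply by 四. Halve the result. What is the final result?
Convert 0b1001010 (binary) → 64 + 8 + 2 = 74 (decimal)
Start: 74
Convert two (English words) → 2 (decimal)
74 ÷ 2 = 37
Convert 四 (Chinese numeral) → 4 (decimal)
37 × 4 = 148
148 ÷ 2 = 74
74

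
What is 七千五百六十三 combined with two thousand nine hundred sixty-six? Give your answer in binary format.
Convert 七千五百六十三 (Chinese numeral) → 7×1000 + 5×100 + 6×10 + 3 = 7563 (decimal)
Convert two thousand nine hundred sixty-six (English words) → 2×1000 + 9×100 + 66 = 2966 (decimal)
Compute 7563 + 2966 = 10529
Convert 10529 (decimal) → 10529 = 8192 + 2048 + 256 + 32 + 1 → 0b10100100100001 (binary)
0b10100100100001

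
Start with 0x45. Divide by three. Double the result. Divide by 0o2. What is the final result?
Convert 0x45 (hexadecimal) → 4×16 + 5 = 69 (decimal)
Start: 69
Convert three (English words) → 3 (decimal)
69 ÷ 3 = 23
23 × 2 = 46
Convert 0o2 (octal) → 2 (decimal)
46 ÷ 2 = 23
23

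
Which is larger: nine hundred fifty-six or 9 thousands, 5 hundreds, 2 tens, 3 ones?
Convert nine hundred fifty-six (English words) → 9×100 + 56 = 956 (decimal)
Convert 9 thousands, 5 hundreds, 2 tens, 3 ones (place-value notation) → 9×1000 + 5×100 + 2×10 + 3 = 9523 (decimal)
Compare 956 vs 9523: larger = 9523
9523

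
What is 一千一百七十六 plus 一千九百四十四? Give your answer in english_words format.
Convert 一千一百七十六 (Chinese numeral) → 1×1000 + 1×100 + 7×10 + 6 = 1176 (decimal)
Convert 一千九百四十四 (Chinese numeral) → 1×1000 + 9×100 + 4×10 + 4 = 1944 (decimal)
Compute 1176 + 1944 = 3120
Convert 3120 (decimal) → 3120 = 3×1000 + 1×100 + 20 → three thousand one hundred twenty (English words)
three thousand one hundred twenty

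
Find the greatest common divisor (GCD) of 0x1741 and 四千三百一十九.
Convert 0x1741 (hexadecimal) → 1×4096 + 7×256 + 4×16 + 1 = 5953 (decimal)
Convert 四千三百一十九 (Chinese numeral) → 4×1000 + 3×100 + 1×10 + 9 = 4319 (decimal)
Compute gcd(5953, 4319) = 1
1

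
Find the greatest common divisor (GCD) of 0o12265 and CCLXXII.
Convert 0o12265 (octal) → 1×4096 + 2×512 + 2×64 + 6×8 + 5 = 5301 (decimal)
Convert CCLXXII (Roman numeral) → 100 + 100 + 50 + 10 + 10 + 1 + 1 = 272 (decimal)
Compute gcd(5301, 272) = 1
1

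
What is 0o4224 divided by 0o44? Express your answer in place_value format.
Convert 0o4224 (octal) → 4×512 + 2×64 + 2×8 + 4 = 2196 (decimal)
Convert 0o44 (octal) → 4×8 + 4 = 36 (decimal)
Compute 2196 ÷ 36 = 61
Convert 61 (decimal) → 61 = 6×10 + 1 → 6 tens, 1 one (place-value notation)
6 tens, 1 one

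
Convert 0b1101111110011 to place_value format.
Convert 0b1101111110011 (binary) → 4096 + 2048 + 512 + 256 + 128 + 64 + 32 + 16 + 2 + 1 = 7155 (decimal)
Convert 7155 (decimal) → 7155 = 7×1000 + 1×100 + 5×10 + 5 → 7 thousands, 1 hundred, 5 tens, 5 ones (place-value notation)
7 thousands, 1 hundred, 5 tens, 5 ones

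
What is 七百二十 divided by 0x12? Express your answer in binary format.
Convert 七百二十 (Chinese numeral) → 7×100 + 2×10 = 720 (decimal)
Convert 0x12 (hexadecimal) → 1×16 + 2 = 18 (decimal)
Compute 720 ÷ 18 = 40
Convert 40 (decimal) → 40 = 32 + 8 → 0b101000 (binary)
0b101000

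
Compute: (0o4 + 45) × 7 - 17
Convert 0o4 (octal) → 4 (decimal)
Expression in decimal: (4 + 45) × 7 - 17
Parentheses first: 4 + 45 = 49
Multiply: 49 × 7 = 343
Subtract: 343 - 17 = 326
326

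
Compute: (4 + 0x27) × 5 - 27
Convert 0x27 (hexadecimal) → 2×16 + 7 = 39 (decimal)
Expression in decimal: (4 + 39) × 5 - 27
Parentheses first: 4 + 39 = 43
Multiply: 43 × 5 = 215
Subtract: 215 - 27 = 188
188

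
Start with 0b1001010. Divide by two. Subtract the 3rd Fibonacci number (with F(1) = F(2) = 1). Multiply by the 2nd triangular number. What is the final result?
Convert 0b1001010 (binary) → 64 + 8 + 2 = 74 (decimal)
Start: 74
Convert two (English words) → 2 (decimal)
74 ÷ 2 = 37
Convert the 3rd Fibonacci number (with F(1) = F(2) = 1) (Fibonacci index) → 1, 1, 2 → 2 (decimal)
37 - 2 = 35
Convert the 2nd triangular number (triangular index) → 2×3/2 = 3 (decimal)
35 × 3 = 105
105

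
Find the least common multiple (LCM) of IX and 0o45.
Convert IX (Roman numeral) → 9 (decimal)
Convert 0o45 (octal) → 4×8 + 5 = 37 (decimal)
Compute lcm(9, 37) = 333
333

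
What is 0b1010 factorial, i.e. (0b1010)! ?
Convert 0b1010 (binary) → 8 + 2 = 10 (decimal)
Compute 10! = 3628800
3628800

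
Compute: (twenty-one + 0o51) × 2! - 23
Convert twenty-one (English words) → 21 (decimal)
Convert 0o51 (octal) → 5×8 + 1 = 41 (decimal)
Convert 2! (factorial) → 2 (decimal)
Expression in decimal: (21 + 41) × 2 - 23
Parentheses first: 21 + 41 = 62
Multiply: 62 × 2 = 124
Subtract: 124 - 23 = 101
101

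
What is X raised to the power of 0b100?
Convert X (Roman numeral) → 10 (decimal)
Convert 0b100 (binary) → 4 (decimal)
Compute 10 ^ 4 = 10000
10000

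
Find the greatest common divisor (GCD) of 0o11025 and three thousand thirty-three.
Convert 0o11025 (octal) → 1×4096 + 1×512 + 2×8 + 5 = 4629 (decimal)
Convert three thousand thirty-three (English words) → 3×1000 + 33 = 3033 (decimal)
Compute gcd(4629, 3033) = 3
3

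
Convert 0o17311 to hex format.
Convert 0o17311 (octal) → 1×4096 + 7×512 + 3×64 + 1×8 + 1 = 7881 (decimal)
Convert 7881 (decimal) → 7881 = 1×4096 + 14×256 + 12×16 + 9 → 0x1EC9 (hexadecimal)
0x1EC9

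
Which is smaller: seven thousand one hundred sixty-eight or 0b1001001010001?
Convert seven thousand one hundred sixty-eight (English words) → 7×1000 + 1×100 + 68 = 7168 (decimal)
Convert 0b1001001010001 (binary) → 4096 + 512 + 64 + 16 + 1 = 4689 (decimal)
Compare 7168 vs 4689: smaller = 4689
4689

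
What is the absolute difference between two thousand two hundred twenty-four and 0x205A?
Convert two thousand two hundred twenty-four (English words) → 2×1000 + 2×100 + 24 = 2224 (decimal)
Convert 0x205A (hexadecimal) → 2×4096 + 5×16 + 10 = 8282 (decimal)
Compute |2224 - 8282| = 6058
6058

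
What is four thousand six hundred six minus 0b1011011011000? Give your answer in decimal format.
Convert four thousand six hundred six (English words) → 4×1000 + 6×100 + 6 = 4606 (decimal)
Convert 0b1011011011000 (binary) → 4096 + 1024 + 512 + 128 + 64 + 16 + 8 = 5848 (decimal)
Compute 4606 - 5848 = -1242
-1242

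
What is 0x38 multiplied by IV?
Convert 0x38 (hexadecimal) → 3×16 + 8 = 56 (decimal)
Convert IV (Roman numeral) → 4 (decimal)
Compute 56 × 4 = 224
224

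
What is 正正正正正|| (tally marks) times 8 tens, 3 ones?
Convert 正正正正正|| (tally marks) → 5 + 5 + 5 + 5 + 5 + 2 = 27 (decimal)
Convert 8 tens, 3 ones (place-value notation) → 8×10 + 3 = 83 (decimal)
Compute 27 × 83 = 2241
2241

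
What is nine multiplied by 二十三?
Convert nine (English words) → 9 (decimal)
Convert 二十三 (Chinese numeral) → 2×10 + 3 = 23 (decimal)
Compute 9 × 23 = 207
207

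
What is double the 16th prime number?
The 16th prime number = 53
Compute 53 × 2 = 106
106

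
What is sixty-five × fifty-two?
Convert sixty-five (English words) → 65 (decimal)
Convert fifty-two (English words) → 52 (decimal)
Compute 65 × 52 = 3380
3380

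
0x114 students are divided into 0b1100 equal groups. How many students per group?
Convert 0x114 (hexadecimal) → 1×256 + 1×16 + 4 = 276 (decimal)
Convert 0b1100 (binary) → 8 + 4 = 12 (decimal)
Compute 276 ÷ 12 = 23
23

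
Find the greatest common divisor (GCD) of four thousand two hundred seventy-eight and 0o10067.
Convert four thousand two hundred seventy-eight (English words) → 4×1000 + 2×100 + 78 = 4278 (decimal)
Convert 0o10067 (octal) → 1×4096 + 6×8 + 7 = 4151 (decimal)
Compute gcd(4278, 4151) = 1
1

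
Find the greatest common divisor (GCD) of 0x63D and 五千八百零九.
Convert 0x63D (hexadecimal) → 6×256 + 3×16 + 13 = 1597 (decimal)
Convert 五千八百零九 (Chinese numeral) → 5×1000 + 8×100 + 9 = 5809 (decimal)
Compute gcd(1597, 5809) = 1
1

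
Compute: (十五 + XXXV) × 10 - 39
Convert 十五 (Chinese numeral) → 1×10 + 5 = 15 (decimal)
Convert XXXV (Roman numeral) → 10 + 10 + 10 + 5 = 35 (decimal)
Expression in decimal: (15 + 35) × 10 - 39
Parentheses first: 15 + 35 = 50
Multiply: 50 × 10 = 500
Subtract: 500 - 39 = 461
461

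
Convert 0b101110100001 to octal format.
Convert 0b101110100001 (binary) → 2048 + 512 + 256 + 128 + 32 + 1 = 2977 (decimal)
Convert 2977 (decimal) → 2977 = 5×512 + 6×64 + 4×8 + 1 → 0o5641 (octal)
0o5641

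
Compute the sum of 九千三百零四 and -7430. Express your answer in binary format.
Convert 九千三百零四 (Chinese numeral) → 9×1000 + 3×100 + 4 = 9304 (decimal)
Compute 9304 + -7430 = 1874
Convert 1874 (decimal) → 1874 = 1024 + 512 + 256 + 64 + 16 + 2 → 0b11101010010 (binary)
0b11101010010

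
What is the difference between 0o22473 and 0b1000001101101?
Convert 0o22473 (octal) → 2×4096 + 2×512 + 4×64 + 7×8 + 3 = 9531 (decimal)
Convert 0b1000001101101 (binary) → 4096 + 64 + 32 + 8 + 4 + 1 = 4205 (decimal)
Difference: |9531 - 4205| = 5326
5326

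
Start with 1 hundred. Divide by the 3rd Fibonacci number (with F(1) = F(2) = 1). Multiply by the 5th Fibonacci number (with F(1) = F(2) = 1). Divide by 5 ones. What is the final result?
Convert 1 hundred (place-value notation) → 1×100 = 100 (decimal)
Start: 100
Convert the 3rd Fibonacci number (with F(1) = F(2) = 1) (Fibonacci index) → 1, 1, 2 → 2 (decimal)
100 ÷ 2 = 50
Convert the 5th Fibonacci number (with F(1) = F(2) = 1) (Fibonacci index) → 1, 1, 2, 3, 5 → 5 (decimal)
50 × 5 = 250
Convert 5 ones (place-value notation) → 5 (decimal)
250 ÷ 5 = 50
50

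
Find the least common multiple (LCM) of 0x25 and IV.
Convert 0x25 (hexadecimal) → 2×16 + 5 = 37 (decimal)
Convert IV (Roman numeral) → 4 (decimal)
Compute lcm(37, 4) = 148
148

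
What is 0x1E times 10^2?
Convert 0x1E (hexadecimal) → 1×16 + 14 = 30 (decimal)
Convert 10^2 (power) → 100 (decimal)
Compute 30 × 100 = 3000
3000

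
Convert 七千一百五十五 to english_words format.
Convert 七千一百五十五 (Chinese numeral) → 7×1000 + 1×100 + 5×10 + 5 = 7155 (decimal)
Convert 7155 (decimal) → 7155 = 7×1000 + 1×100 + 55 → seven thousand one hundred fifty-five (English words)
seven thousand one hundred fifty-five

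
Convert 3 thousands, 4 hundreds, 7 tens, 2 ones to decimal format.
Convert 3 thousands, 4 hundreds, 7 tens, 2 ones (place-value notation) → 3×1000 + 4×100 + 7×10 + 2 = 3472 (decimal)
3472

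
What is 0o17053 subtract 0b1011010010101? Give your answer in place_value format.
Convert 0o17053 (octal) → 1×4096 + 7×512 + 5×8 + 3 = 7723 (decimal)
Convert 0b1011010010101 (binary) → 4096 + 1024 + 512 + 128 + 16 + 4 + 1 = 5781 (decimal)
Compute 7723 - 5781 = 1942
Convert 1942 (decimal) → 1942 = 1×1000 + 9×100 + 4×10 + 2 → 1 thousand, 9 hundreds, 4 tens, 2 ones (place-value notation)
1 thousand, 9 hundreds, 4 tens, 2 ones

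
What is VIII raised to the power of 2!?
Convert VIII (Roman numeral) → 5 + 1 + 1 + 1 = 8 (decimal)
Convert 2! (factorial) → 2 (decimal)
Compute 8 ^ 2 = 64
64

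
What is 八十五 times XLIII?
Convert 八十五 (Chinese numeral) → 8×10 + 5 = 85 (decimal)
Convert XLIII (Roman numeral) → 40 + 1 + 1 + 1 = 43 (decimal)
Compute 85 × 43 = 3655
3655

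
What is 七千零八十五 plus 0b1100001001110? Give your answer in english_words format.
Convert 七千零八十五 (Chinese numeral) → 7×1000 + 8×10 + 5 = 7085 (decimal)
Convert 0b1100001001110 (binary) → 4096 + 2048 + 64 + 8 + 4 + 2 = 6222 (decimal)
Compute 7085 + 6222 = 13307
Convert 13307 (decimal) → 13307 = 13×1000 + 3×100 + 7 → thirteen thousand three hundred seven (English words)
thirteen thousand three hundred seven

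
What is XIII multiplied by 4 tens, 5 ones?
Convert XIII (Roman numeral) → 10 + 1 + 1 + 1 = 13 (decimal)
Convert 4 tens, 5 ones (place-value notation) → 4×10 + 5 = 45 (decimal)
Compute 13 × 45 = 585
585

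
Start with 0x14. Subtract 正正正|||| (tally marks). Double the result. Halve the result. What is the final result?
Convert 0x14 (hexadecimal) → 1×16 + 4 = 20 (decimal)
Start: 20
Convert 正正正|||| (tally marks) → 5 + 5 + 5 + 4 = 19 (decimal)
20 - 19 = 1
1 × 2 = 2
2 ÷ 2 = 1
1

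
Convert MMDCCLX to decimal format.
Convert MMDCCLX (Roman numeral) → 1000 + 1000 + 500 + 100 + 100 + 50 + 10 = 2760 (decimal)
2760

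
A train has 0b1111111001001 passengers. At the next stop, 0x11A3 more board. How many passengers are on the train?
Convert 0b1111111001001 (binary) → 4096 + 2048 + 1024 + 512 + 256 + 128 + 64 + 8 + 1 = 8137 (decimal)
Convert 0x11A3 (hexadecimal) → 1×4096 + 1×256 + 10×16 + 3 = 4515 (decimal)
Compute 8137 + 4515 = 12652
12652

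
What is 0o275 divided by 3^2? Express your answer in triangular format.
Convert 0o275 (octal) → 2×64 + 7×8 + 5 = 189 (decimal)
Convert 3^2 (power) → 9 (decimal)
Compute 189 ÷ 9 = 21
Convert 21 (decimal) → 21 = 6×7/2 → the 6th triangular number (triangular index)
the 6th triangular number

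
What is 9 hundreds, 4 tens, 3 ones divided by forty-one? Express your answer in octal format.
Convert 9 hundreds, 4 tens, 3 ones (place-value notation) → 9×100 + 4×10 + 3 = 943 (decimal)
Convert forty-one (English words) → 41 (decimal)
Compute 943 ÷ 41 = 23
Convert 23 (decimal) → 23 = 2×8 + 7 → 0o27 (octal)
0o27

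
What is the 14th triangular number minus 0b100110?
The 14th triangular number = 14×15/2 = 105
Convert 0b100110 (binary) → 32 + 4 + 2 = 38 (decimal)
Compute 105 - 38 = 67
67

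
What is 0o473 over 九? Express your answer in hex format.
Convert 0o473 (octal) → 4×64 + 7×8 + 3 = 315 (decimal)
Convert 九 (Chinese numeral) → 9 (decimal)
Compute 315 ÷ 9 = 35
Convert 35 (decimal) → 35 = 2×16 + 3 → 0x23 (hexadecimal)
0x23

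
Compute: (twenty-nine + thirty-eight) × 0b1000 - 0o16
Convert twenty-nine (English words) → 29 (decimal)
Convert thirty-eight (English words) → 38 (decimal)
Convert 0b1000 (binary) → 8 (decimal)
Convert 0o16 (octal) → 1×8 + 6 = 14 (decimal)
Expression in decimal: (29 + 38) × 8 - 14
Parentheses first: 29 + 38 = 67
Multiply: 67 × 8 = 536
Subtract: 536 - 14 = 522
522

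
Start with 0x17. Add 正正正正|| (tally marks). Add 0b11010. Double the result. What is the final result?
Convert 0x17 (hexadecimal) → 1×16 + 7 = 23 (decimal)
Start: 23
Convert 正正正正|| (tally marks) → 5 + 5 + 5 + 5 + 2 = 22 (decimal)
23 + 22 = 45
Convert 0b11010 (binary) → 16 + 8 + 2 = 26 (decimal)
45 + 26 = 71
71 × 2 = 142
142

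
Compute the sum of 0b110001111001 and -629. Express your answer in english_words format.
Convert 0b110001111001 (binary) → 2048 + 1024 + 64 + 32 + 16 + 8 + 1 = 3193 (decimal)
Compute 3193 + -629 = 2564
Convert 2564 (decimal) → 2564 = 2×1000 + 5×100 + 64 → two thousand five hundred sixty-four (English words)
two thousand five hundred sixty-four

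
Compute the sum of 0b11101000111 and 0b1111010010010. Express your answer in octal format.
Convert 0b11101000111 (binary) → 1024 + 512 + 256 + 64 + 4 + 2 + 1 = 1863 (decimal)
Convert 0b1111010010010 (binary) → 4096 + 2048 + 1024 + 512 + 128 + 16 + 2 = 7826 (decimal)
Compute 1863 + 7826 = 9689
Convert 9689 (decimal) → 9689 = 2×4096 + 2×512 + 7×64 + 3×8 + 1 → 0o22731 (octal)
0o22731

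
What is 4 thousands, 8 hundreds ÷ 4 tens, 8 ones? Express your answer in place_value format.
Convert 4 thousands, 8 hundreds (place-value notation) → 4×1000 + 8×100 = 4800 (decimal)
Convert 4 tens, 8 ones (place-value notation) → 4×10 + 8 = 48 (decimal)
Compute 4800 ÷ 48 = 100
Convert 100 (decimal) → 100 = 1×100 → 1 hundred (place-value notation)
1 hundred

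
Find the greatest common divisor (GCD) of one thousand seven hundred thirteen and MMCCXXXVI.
Convert one thousand seven hundred thirteen (English words) → 1×1000 + 7×100 + 13 = 1713 (decimal)
Convert MMCCXXXVI (Roman numeral) → 1000 + 1000 + 100 + 100 + 10 + 10 + 10 + 5 + 1 = 2236 (decimal)
Compute gcd(1713, 2236) = 1
1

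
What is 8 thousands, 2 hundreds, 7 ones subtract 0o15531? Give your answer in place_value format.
Convert 8 thousands, 2 hundreds, 7 ones (place-value notation) → 8×1000 + 2×100 + 7 = 8207 (decimal)
Convert 0o15531 (octal) → 1×4096 + 5×512 + 5×64 + 3×8 + 1 = 7001 (decimal)
Compute 8207 - 7001 = 1206
Convert 1206 (decimal) → 1206 = 1×1000 + 2×100 + 6 → 1 thousand, 2 hundreds, 6 ones (place-value notation)
1 thousand, 2 hundreds, 6 ones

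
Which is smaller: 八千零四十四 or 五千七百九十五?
Convert 八千零四十四 (Chinese numeral) → 8×1000 + 4×10 + 4 = 8044 (decimal)
Convert 五千七百九十五 (Chinese numeral) → 5×1000 + 7×100 + 9×10 + 5 = 5795 (decimal)
Compare 8044 vs 5795: smaller = 5795
5795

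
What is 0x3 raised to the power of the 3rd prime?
Convert 0x3 (hexadecimal) → 3 (decimal)
Convert the 3rd prime (prime index) → 5 (decimal)
Compute 3 ^ 5 = 243
243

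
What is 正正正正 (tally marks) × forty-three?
Convert 正正正正 (tally marks) → 5 + 5 + 5 + 5 = 20 (decimal)
Convert forty-three (English words) → 43 (decimal)
Compute 20 × 43 = 860
860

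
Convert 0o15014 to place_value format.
Convert 0o15014 (octal) → 1×4096 + 5×512 + 1×8 + 4 = 6668 (decimal)
Convert 6668 (decimal) → 6668 = 6×1000 + 6×100 + 6×10 + 8 → 6 thousands, 6 hundreds, 6 tens, 8 ones (place-value notation)
6 thousands, 6 hundreds, 6 tens, 8 ones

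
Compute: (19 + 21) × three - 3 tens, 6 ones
Convert three (English words) → 3 (decimal)
Convert 3 tens, 6 ones (place-value notation) → 3×10 + 6 = 36 (decimal)
Expression in decimal: (19 + 21) × 3 - 36
Parentheses first: 19 + 21 = 40
Multiply: 40 × 3 = 120
Subtract: 120 - 36 = 84
84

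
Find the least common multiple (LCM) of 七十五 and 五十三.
Convert 七十五 (Chinese numeral) → 7×10 + 5 = 75 (decimal)
Convert 五十三 (Chinese numeral) → 5×10 + 3 = 53 (decimal)
Compute lcm(75, 53) = 3975
3975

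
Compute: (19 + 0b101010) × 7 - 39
Convert 0b101010 (binary) → 32 + 8 + 2 = 42 (decimal)
Expression in decimal: (19 + 42) × 7 - 39
Parentheses first: 19 + 42 = 61
Multiply: 61 × 7 = 427
Subtract: 427 - 39 = 388
388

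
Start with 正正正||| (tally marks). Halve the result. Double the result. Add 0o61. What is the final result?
Convert 正正正||| (tally marks) → 5 + 5 + 5 + 3 = 18 (decimal)
Start: 18
18 ÷ 2 = 9
9 × 2 = 18
Convert 0o61 (octal) → 6×8 + 1 = 49 (decimal)
18 + 49 = 67
67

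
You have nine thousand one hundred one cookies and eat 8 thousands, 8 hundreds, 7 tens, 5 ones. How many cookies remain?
Convert nine thousand one hundred one (English words) → 9×1000 + 1×100 + 1 = 9101 (decimal)
Convert 8 thousands, 8 hundreds, 7 tens, 5 ones (place-value notation) → 8×1000 + 8×100 + 7×10 + 5 = 8875 (decimal)
Compute 9101 - 8875 = 226
226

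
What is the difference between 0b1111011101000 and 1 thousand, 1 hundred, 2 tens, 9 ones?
Convert 0b1111011101000 (binary) → 4096 + 2048 + 1024 + 512 + 128 + 64 + 32 + 8 = 7912 (decimal)
Convert 1 thousand, 1 hundred, 2 tens, 9 ones (place-value notation) → 1×1000 + 1×100 + 2×10 + 9 = 1129 (decimal)
Difference: |7912 - 1129| = 6783
6783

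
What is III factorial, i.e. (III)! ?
Convert III (Roman numeral) → 1 + 1 + 1 = 3 (decimal)
Compute 3! = 6
6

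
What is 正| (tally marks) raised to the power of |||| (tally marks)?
Convert 正| (tally marks) → 5 + 1 = 6 (decimal)
Convert |||| (tally marks) → 4 (decimal)
Compute 6 ^ 4 = 1296
1296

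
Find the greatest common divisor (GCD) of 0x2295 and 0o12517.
Convert 0x2295 (hexadecimal) → 2×4096 + 2×256 + 9×16 + 5 = 8853 (decimal)
Convert 0o12517 (octal) → 1×4096 + 2×512 + 5×64 + 1×8 + 7 = 5455 (decimal)
Compute gcd(8853, 5455) = 1
1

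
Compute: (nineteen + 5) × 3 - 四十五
Convert nineteen (English words) → 19 (decimal)
Convert 四十五 (Chinese numeral) → 4×10 + 5 = 45 (decimal)
Expression in decimal: (19 + 5) × 3 - 45
Parentheses first: 19 + 5 = 24
Multiply: 24 × 3 = 72
Subtract: 72 - 45 = 27
27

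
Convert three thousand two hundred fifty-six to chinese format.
Convert three thousand two hundred fifty-six (English words) → 3×1000 + 2×100 + 56 = 3256 (decimal)
Convert 3256 (decimal) → 3256 = 3×1000 + 2×100 + 5×10 + 6 → 三千二百五十六 (Chinese numeral)
三千二百五十六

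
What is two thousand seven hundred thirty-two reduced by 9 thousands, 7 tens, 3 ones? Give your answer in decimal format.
Convert two thousand seven hundred thirty-two (English words) → 2×1000 + 7×100 + 32 = 2732 (decimal)
Convert 9 thousands, 7 tens, 3 ones (place-value notation) → 9×1000 + 7×10 + 3 = 9073 (decimal)
Compute 2732 - 9073 = -6341
-6341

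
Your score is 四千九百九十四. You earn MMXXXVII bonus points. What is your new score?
Convert 四千九百九十四 (Chinese numeral) → 4×1000 + 9×100 + 9×10 + 4 = 4994 (decimal)
Convert MMXXXVII (Roman numeral) → 1000 + 1000 + 10 + 10 + 10 + 5 + 1 + 1 = 2037 (decimal)
Compute 4994 + 2037 = 7031
7031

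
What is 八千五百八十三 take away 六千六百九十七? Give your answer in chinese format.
Convert 八千五百八十三 (Chinese numeral) → 8×1000 + 5×100 + 8×10 + 3 = 8583 (decimal)
Convert 六千六百九十七 (Chinese numeral) → 6×1000 + 6×100 + 9×10 + 7 = 6697 (decimal)
Compute 8583 - 6697 = 1886
Convert 1886 (decimal) → 1886 = 1×1000 + 8×100 + 8×10 + 6 → 一千八百八十六 (Chinese numeral)
一千八百八十六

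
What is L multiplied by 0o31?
Convert L (Roman numeral) → 50 (decimal)
Convert 0o31 (octal) → 3×8 + 1 = 25 (decimal)
Compute 50 × 25 = 1250
1250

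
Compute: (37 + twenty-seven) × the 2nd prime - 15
Convert twenty-seven (English words) → 27 (decimal)
Convert the 2nd prime (prime index) → 3 (decimal)
Expression in decimal: (37 + 27) × 3 - 15
Parentheses first: 37 + 27 = 64
Multiply: 64 × 3 = 192
Subtract: 192 - 15 = 177
177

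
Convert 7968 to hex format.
Convert 7968 (decimal) → 7968 = 1×4096 + 15×256 + 2×16 → 0x1F20 (hexadecimal)
0x1F20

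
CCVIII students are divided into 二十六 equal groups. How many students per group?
Convert CCVIII (Roman numeral) → 100 + 100 + 5 + 1 + 1 + 1 = 208 (decimal)
Convert 二十六 (Chinese numeral) → 2×10 + 6 = 26 (decimal)
Compute 208 ÷ 26 = 8
8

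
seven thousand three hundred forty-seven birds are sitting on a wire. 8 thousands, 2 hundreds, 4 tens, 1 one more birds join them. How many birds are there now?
Convert seven thousand three hundred forty-seven (English words) → 7×1000 + 3×100 + 47 = 7347 (decimal)
Convert 8 thousands, 2 hundreds, 4 tens, 1 one (place-value notation) → 8×1000 + 2×100 + 4×10 + 1 = 8241 (decimal)
Compute 7347 + 8241 = 15588
15588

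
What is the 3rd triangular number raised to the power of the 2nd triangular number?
Convert the 3rd triangular number (triangular index) → 3×4/2 = 6 (decimal)
Convert the 2nd triangular number (triangular index) → 2×3/2 = 3 (decimal)
Compute 6 ^ 3 = 216
216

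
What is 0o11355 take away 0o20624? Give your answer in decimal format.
Convert 0o11355 (octal) → 1×4096 + 1×512 + 3×64 + 5×8 + 5 = 4845 (decimal)
Convert 0o20624 (octal) → 2×4096 + 6×64 + 2×8 + 4 = 8596 (decimal)
Compute 4845 - 8596 = -3751
-3751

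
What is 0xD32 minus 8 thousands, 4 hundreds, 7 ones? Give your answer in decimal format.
Convert 0xD32 (hexadecimal) → 13×256 + 3×16 + 2 = 3378 (decimal)
Convert 8 thousands, 4 hundreds, 7 ones (place-value notation) → 8×1000 + 4×100 + 7 = 8407 (decimal)
Compute 3378 - 8407 = -5029
-5029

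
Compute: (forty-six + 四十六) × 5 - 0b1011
Convert forty-six (English words) → 46 (decimal)
Convert 四十六 (Chinese numeral) → 4×10 + 6 = 46 (decimal)
Convert 0b1011 (binary) → 8 + 2 + 1 = 11 (decimal)
Expression in decimal: (46 + 46) × 5 - 11
Parentheses first: 46 + 46 = 92
Multiply: 92 × 5 = 460
Subtract: 460 - 11 = 449
449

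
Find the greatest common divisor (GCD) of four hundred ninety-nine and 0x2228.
Convert four hundred ninety-nine (English words) → 4×100 + 99 = 499 (decimal)
Convert 0x2228 (hexadecimal) → 2×4096 + 2×256 + 2×16 + 8 = 8744 (decimal)
Compute gcd(499, 8744) = 1
1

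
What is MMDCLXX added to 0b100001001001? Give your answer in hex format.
Convert MMDCLXX (Roman numeral) → 1000 + 1000 + 500 + 100 + 50 + 10 + 10 = 2670 (decimal)
Convert 0b100001001001 (binary) → 2048 + 64 + 8 + 1 = 2121 (decimal)
Compute 2670 + 2121 = 4791
Convert 4791 (decimal) → 4791 = 1×4096 + 2×256 + 11×16 + 7 → 0x12B7 (hexadecimal)
0x12B7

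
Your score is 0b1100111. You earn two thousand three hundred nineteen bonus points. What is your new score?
Convert 0b1100111 (binary) → 64 + 32 + 4 + 2 + 1 = 103 (decimal)
Convert two thousand three hundred nineteen (English words) → 2×1000 + 3×100 + 19 = 2319 (decimal)
Compute 103 + 2319 = 2422
2422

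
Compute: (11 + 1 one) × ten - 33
Convert 1 one (place-value notation) → 1 (decimal)
Convert ten (English words) → 10 (decimal)
Expression in decimal: (11 + 1) × 10 - 33
Parentheses first: 11 + 1 = 12
Multiply: 12 × 10 = 120
Subtract: 120 - 33 = 87
87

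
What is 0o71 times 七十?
Convert 0o71 (octal) → 7×8 + 1 = 57 (decimal)
Convert 七十 (Chinese numeral) → 7×10 = 70 (decimal)
Compute 57 × 70 = 3990
3990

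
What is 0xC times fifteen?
Convert 0xC (hexadecimal) → 12 (decimal)
Convert fifteen (English words) → 15 (decimal)
Compute 12 × 15 = 180
180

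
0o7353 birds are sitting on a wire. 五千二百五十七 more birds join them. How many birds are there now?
Convert 0o7353 (octal) → 7×512 + 3×64 + 5×8 + 3 = 3819 (decimal)
Convert 五千二百五十七 (Chinese numeral) → 5×1000 + 2×100 + 5×10 + 7 = 5257 (decimal)
Compute 3819 + 5257 = 9076
9076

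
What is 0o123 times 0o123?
Convert 0o123 (octal) → 1×64 + 2×8 + 3 = 83 (decimal)
Convert 0o123 (octal) → 1×64 + 2×8 + 3 = 83 (decimal)
Compute 83 × 83 = 6889
6889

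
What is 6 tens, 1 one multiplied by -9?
Convert 6 tens, 1 one (place-value notation) → 6×10 + 1 = 61 (decimal)
Compute 61 × -9 = -549
-549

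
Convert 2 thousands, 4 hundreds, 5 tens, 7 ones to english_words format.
Convert 2 thousands, 4 hundreds, 5 tens, 7 ones (place-value notation) → 2×1000 + 4×100 + 5×10 + 7 = 2457 (decimal)
Convert 2457 (decimal) → 2457 = 2×1000 + 4×100 + 57 → two thousand four hundred fifty-seven (English words)
two thousand four hundred fifty-seven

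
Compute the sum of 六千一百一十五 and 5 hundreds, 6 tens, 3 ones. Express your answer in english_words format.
Convert 六千一百一十五 (Chinese numeral) → 6×1000 + 1×100 + 1×10 + 5 = 6115 (decimal)
Convert 5 hundreds, 6 tens, 3 ones (place-value notation) → 5×100 + 6×10 + 3 = 563 (decimal)
Compute 6115 + 563 = 6678
Convert 6678 (decimal) → 6678 = 6×1000 + 6×100 + 78 → six thousand six hundred seventy-eight (English words)
six thousand six hundred seventy-eight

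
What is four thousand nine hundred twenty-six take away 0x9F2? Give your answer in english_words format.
Convert four thousand nine hundred twenty-six (English words) → 4×1000 + 9×100 + 26 = 4926 (decimal)
Convert 0x9F2 (hexadecimal) → 9×256 + 15×16 + 2 = 2546 (decimal)
Compute 4926 - 2546 = 2380
Convert 2380 (decimal) → 2380 = 2×1000 + 3×100 + 80 → two thousand three hundred eighty (English words)
two thousand three hundred eighty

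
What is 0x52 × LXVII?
Convert 0x52 (hexadecimal) → 5×16 + 2 = 82 (decimal)
Convert LXVII (Roman numeral) → 50 + 10 + 5 + 1 + 1 = 67 (decimal)
Compute 82 × 67 = 5494
5494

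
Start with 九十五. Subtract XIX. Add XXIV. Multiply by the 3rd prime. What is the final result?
Convert 九十五 (Chinese numeral) → 9×10 + 5 = 95 (decimal)
Start: 95
Convert XIX (Roman numeral) → 10 + 9 = 19 (decimal)
95 - 19 = 76
Convert XXIV (Roman numeral) → 10 + 10 + 4 = 24 (decimal)
76 + 24 = 100
Convert the 3rd prime (prime index) → 5 (decimal)
100 × 5 = 500
500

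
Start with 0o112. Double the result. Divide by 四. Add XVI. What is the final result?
Convert 0o112 (octal) → 1×64 + 1×8 + 2 = 74 (decimal)
Start: 74
74 × 2 = 148
Convert 四 (Chinese numeral) → 4 (decimal)
148 ÷ 4 = 37
Convert XVI (Roman numeral) → 10 + 5 + 1 = 16 (decimal)
37 + 16 = 53
53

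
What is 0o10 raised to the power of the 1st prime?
Convert 0o10 (octal) → 1×8 = 8 (decimal)
Convert the 1st prime (prime index) → 2 (decimal)
Compute 8 ^ 2 = 64
64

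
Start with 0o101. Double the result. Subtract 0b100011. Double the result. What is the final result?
Convert 0o101 (octal) → 1×64 + 1 = 65 (decimal)
Start: 65
65 × 2 = 130
Convert 0b100011 (binary) → 32 + 2 + 1 = 35 (decimal)
130 - 35 = 95
95 × 2 = 190
190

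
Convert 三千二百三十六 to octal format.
Convert 三千二百三十六 (Chinese numeral) → 3×1000 + 2×100 + 3×10 + 6 = 3236 (decimal)
Convert 3236 (decimal) → 3236 = 6×512 + 2×64 + 4×8 + 4 → 0o6244 (octal)
0o6244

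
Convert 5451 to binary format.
Convert 5451 (decimal) → 5451 = 4096 + 1024 + 256 + 64 + 8 + 2 + 1 → 0b1010101001011 (binary)
0b1010101001011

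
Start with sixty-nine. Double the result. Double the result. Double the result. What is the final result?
Convert sixty-nine (English words) → 69 (decimal)
Start: 69
69 × 2 = 138
138 × 2 = 276
276 × 2 = 552
552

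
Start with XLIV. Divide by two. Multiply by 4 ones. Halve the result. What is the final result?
Convert XLIV (Roman numeral) → 40 + 4 = 44 (decimal)
Start: 44
Convert two (English words) → 2 (decimal)
44 ÷ 2 = 22
Convert 4 ones (place-value notation) → 4 (decimal)
22 × 4 = 88
88 ÷ 2 = 44
44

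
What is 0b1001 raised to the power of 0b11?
Convert 0b1001 (binary) → 8 + 1 = 9 (decimal)
Convert 0b11 (binary) → 2 + 1 = 3 (decimal)
Compute 9 ^ 3 = 729
729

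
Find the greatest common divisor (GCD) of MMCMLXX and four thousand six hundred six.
Convert MMCMLXX (Roman numeral) → 1000 + 1000 + 900 + 50 + 10 + 10 = 2970 (decimal)
Convert four thousand six hundred six (English words) → 4×1000 + 6×100 + 6 = 4606 (decimal)
Compute gcd(2970, 4606) = 2
2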